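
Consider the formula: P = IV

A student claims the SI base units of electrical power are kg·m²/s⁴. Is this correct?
Units of each symbol in P = IV:
  I (current): A
  V (voltage, in volts): kg·m²/(s³·A)

Multiplying the contributions: [A] · [kg·m²/(s³·A)]
Adding exponents of each base unit: kg: 1, m: 2, s: -3
SI base units of electrical power: kg·m²/s³

The claimed units kg·m²/s⁴ (exponents kg: 1, m: 2, s: -4) do not match the derived units kg·m²/s³ (exponents kg: 1, m: 2, s: -3), so the claim is incorrect.

Answer: No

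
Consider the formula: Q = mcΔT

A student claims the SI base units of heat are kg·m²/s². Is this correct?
Units of each symbol in Q = mcΔT:
  m (mass): kg
  c (specific heat capacity, in J/(kg·K)): m²/(s²·K)
  ΔT (temperature change): K

Multiplying the contributions: [kg] · [m²/(s²·K)] · [K]
Adding exponents of each base unit: kg: 1, m: 2, s: -2
SI base units of heat: kg·m²/s²

The claimed units kg·m²/s² match the derived units, so the claim is correct.

Answer: Yes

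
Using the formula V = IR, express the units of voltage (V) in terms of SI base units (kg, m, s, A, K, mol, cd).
Units of each symbol in V = IR:
  I (current): A
  R (resistance, in ohms): kg·m²/(s³·A²)

Multiplying the contributions: [A] · [kg·m²/(s³·A²)]
Adding exponents of each base unit: kg: 1, m: 2, s: -3, A: -1
SI base units of voltage: kg·m²/(s³·A)

Answer: kg·m²/(s³·A)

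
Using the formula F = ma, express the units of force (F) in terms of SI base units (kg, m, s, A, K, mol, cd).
Units of each symbol in F = ma:
  m (mass): kg
  a (acceleration): m/s²

Multiplying the contributions: [kg] · [m/s²]
Adding exponents of each base unit: kg: 1, m: 1, s: -2
SI base units of force: kg·m/s²

Answer: kg·m/s²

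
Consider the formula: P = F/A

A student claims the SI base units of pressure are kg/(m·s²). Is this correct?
Units of each symbol in P = F/A:
  F (force): kg·m/s²
  A (area): m²  → in the denominator, contributes 1/m²

Multiplying the contributions: [kg·m/s²] · [1/m²]
Adding exponents of each base unit: kg: 1, m: -1, s: -2
SI base units of pressure: kg/(m·s²)

The claimed units kg/(m·s²) match the derived units, so the claim is correct.

Answer: Yes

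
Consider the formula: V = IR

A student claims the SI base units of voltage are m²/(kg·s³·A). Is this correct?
Units of each symbol in V = IR:
  I (current): A
  R (resistance, in ohms): kg·m²/(s³·A²)

Multiplying the contributions: [A] · [kg·m²/(s³·A²)]
Adding exponents of each base unit: kg: 1, m: 2, s: -3, A: -1
SI base units of voltage: kg·m²/(s³·A)

The claimed units m²/(kg·s³·A) (exponents kg: -1, m: 2, s: -3, A: -1) do not match the derived units kg·m²/(s³·A) (exponents kg: 1, m: 2, s: -3, A: -1), so the claim is incorrect.

Answer: No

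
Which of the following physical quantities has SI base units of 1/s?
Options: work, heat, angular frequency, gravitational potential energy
Checking the SI base units of each option:
  work (W = Fd): kg·m²/s²  ✗
  heat (Q = mcΔT): kg·m²/s²  ✗
  angular frequency (ω = 2πf): 1/s  ✓ matches
  gravitational potential energy (U = -GMm/r): kg·m²/s²  ✗

Only angular frequency has units 1/s.

Answer: angular frequency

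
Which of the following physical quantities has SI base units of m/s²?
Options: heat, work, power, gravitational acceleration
Checking the SI base units of each option:
  heat (Q = mcΔT): kg·m²/s²  ✗
  work (W = Fd): kg·m²/s²  ✗
  power (P = W/t): kg·m²/s³  ✗
  gravitational acceleration (g = GM/r²): m/s²  ✓ matches

Only gravitational acceleration has units m/s².

Answer: gravitational acceleration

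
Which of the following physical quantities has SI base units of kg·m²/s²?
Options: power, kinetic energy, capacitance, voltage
Checking the SI base units of each option:
  power (P = W/t): kg·m²/s³  ✗
  kinetic energy (E = ½mv²): kg·m²/s²  ✓ matches
  capacitance (C = Q/V): s⁴·A²/(kg·m²)  ✗
  voltage (V = IR): kg·m²/(s³·A)  ✗

Only kinetic energy has units kg·m²/s².

Answer: kinetic energy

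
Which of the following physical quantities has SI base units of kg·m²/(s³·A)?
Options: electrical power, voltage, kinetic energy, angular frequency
Checking the SI base units of each option:
  electrical power (P = IV): kg·m²/s³  ✗
  voltage (V = IR): kg·m²/(s³·A)  ✓ matches
  kinetic energy (E = ½mv²): kg·m²/s²  ✗
  angular frequency (ω = 2πf): 1/s  ✗

Only voltage has units kg·m²/(s³·A).

Answer: voltage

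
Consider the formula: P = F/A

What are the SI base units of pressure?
Units of each symbol in P = F/A:
  F (force): kg·m/s²
  A (area): m²  → in the denominator, contributes 1/m²

Multiplying the contributions: [kg·m/s²] · [1/m²]
Adding exponents of each base unit: kg: 1, m: -1, s: -2
SI base units of pressure: kg/(m·s²)

Answer: kg/(m·s²)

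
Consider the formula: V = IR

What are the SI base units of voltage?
Units of each symbol in V = IR:
  I (current): A
  R (resistance, in ohms): kg·m²/(s³·A²)

Multiplying the contributions: [A] · [kg·m²/(s³·A²)]
Adding exponents of each base unit: kg: 1, m: 2, s: -3, A: -1
SI base units of voltage: kg·m²/(s³·A)

Answer: kg·m²/(s³·A)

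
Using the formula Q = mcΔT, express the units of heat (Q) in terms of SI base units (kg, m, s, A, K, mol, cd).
Units of each symbol in Q = mcΔT:
  m (mass): kg
  c (specific heat capacity, in J/(kg·K)): m²/(s²·K)
  ΔT (temperature change): K

Multiplying the contributions: [kg] · [m²/(s²·K)] · [K]
Adding exponents of each base unit: kg: 1, m: 2, s: -2
SI base units of heat: kg·m²/s²

Answer: kg·m²/s²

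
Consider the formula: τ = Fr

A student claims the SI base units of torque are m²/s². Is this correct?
Units of each symbol in τ = Fr:
  F (force): kg·m/s²
  r (lever arm): m

Multiplying the contributions: [kg·m/s²] · [m]
Adding exponents of each base unit: kg: 1, m: 2, s: -2
SI base units of torque: kg·m²/s²

The claimed units m²/s² (exponents m: 2, s: -2) do not match the derived units kg·m²/s² (exponents kg: 1, m: 2, s: -2), so the claim is incorrect.

Answer: No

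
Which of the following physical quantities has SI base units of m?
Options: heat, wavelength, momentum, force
Checking the SI base units of each option:
  heat (Q = mcΔT): kg·m²/s²  ✗
  wavelength (λ = v/f): m  ✓ matches
  momentum (p = mv): kg·m/s  ✗
  force (F = ma): kg·m/s²  ✗

Only wavelength has units m.

Answer: wavelength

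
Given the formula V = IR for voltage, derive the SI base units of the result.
Units of each symbol in V = IR:
  I (current): A
  R (resistance, in ohms): kg·m²/(s³·A²)

Multiplying the contributions: [A] · [kg·m²/(s³·A²)]
Adding exponents of each base unit: kg: 1, m: 2, s: -3, A: -1
SI base units of voltage: kg·m²/(s³·A)

Answer: kg·m²/(s³·A)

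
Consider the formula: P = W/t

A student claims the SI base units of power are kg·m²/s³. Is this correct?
Units of each symbol in P = W/t:
  W (work): kg·m²/s²
  t (time): s  → in the denominator, contributes 1/s

Multiplying the contributions: [kg·m²/s²] · [1/s]
Adding exponents of each base unit: kg: 1, m: 2, s: -3
SI base units of power: kg·m²/s³

The claimed units kg·m²/s³ match the derived units, so the claim is correct.

Answer: Yes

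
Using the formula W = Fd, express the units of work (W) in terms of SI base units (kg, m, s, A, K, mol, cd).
Units of each symbol in W = Fd:
  F (force): kg·m/s²
  d (displacement): m

Multiplying the contributions: [kg·m/s²] · [m]
Adding exponents of each base unit: kg: 1, m: 2, s: -2
SI base units of work: kg·m²/s²

Answer: kg·m²/s²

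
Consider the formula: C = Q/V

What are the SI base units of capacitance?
Units of each symbol in C = Q/V:
  Q (charge, in coulombs): s·A
  V (voltage, in volts): kg·m²/(s³·A)  → in the denominator, contributes s³·A/(kg·m²)

Multiplying the contributions: [s·A] · [s³·A/(kg·m²)]
Adding exponents of each base unit: kg: -1, m: -2, s: 4, A: 2
SI base units of capacitance: s⁴·A²/(kg·m²)

Answer: s⁴·A²/(kg·m²)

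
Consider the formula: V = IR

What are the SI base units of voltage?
Units of each symbol in V = IR:
  I (current): A
  R (resistance, in ohms): kg·m²/(s³·A²)

Multiplying the contributions: [A] · [kg·m²/(s³·A²)]
Adding exponents of each base unit: kg: 1, m: 2, s: -3, A: -1
SI base units of voltage: kg·m²/(s³·A)

Answer: kg·m²/(s³·A)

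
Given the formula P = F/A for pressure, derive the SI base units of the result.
Units of each symbol in P = F/A:
  F (force): kg·m/s²
  A (area): m²  → in the denominator, contributes 1/m²

Multiplying the contributions: [kg·m/s²] · [1/m²]
Adding exponents of each base unit: kg: 1, m: -1, s: -2
SI base units of pressure: kg/(m·s²)

Answer: kg/(m·s²)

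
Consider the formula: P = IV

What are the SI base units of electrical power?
Units of each symbol in P = IV:
  I (current): A
  V (voltage, in volts): kg·m²/(s³·A)

Multiplying the contributions: [A] · [kg·m²/(s³·A)]
Adding exponents of each base unit: kg: 1, m: 2, s: -3
SI base units of electrical power: kg·m²/s³

Answer: kg·m²/s³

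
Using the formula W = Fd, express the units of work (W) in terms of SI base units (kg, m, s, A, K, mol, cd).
Units of each symbol in W = Fd:
  F (force): kg·m/s²
  d (displacement): m

Multiplying the contributions: [kg·m/s²] · [m]
Adding exponents of each base unit: kg: 1, m: 2, s: -2
SI base units of work: kg·m²/s²

Answer: kg·m²/s²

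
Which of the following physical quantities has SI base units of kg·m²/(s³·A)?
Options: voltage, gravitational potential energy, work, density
Checking the SI base units of each option:
  voltage (V = IR): kg·m²/(s³·A)  ✓ matches
  gravitational potential energy (U = -GMm/r): kg·m²/s²  ✗
  work (W = Fd): kg·m²/s²  ✗
  density (ρ = m/V): kg/m³  ✗

Only voltage has units kg·m²/(s³·A).

Answer: voltage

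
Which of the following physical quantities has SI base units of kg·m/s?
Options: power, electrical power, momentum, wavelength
Checking the SI base units of each option:
  power (P = W/t): kg·m²/s³  ✗
  electrical power (P = IV): kg·m²/s³  ✗
  momentum (p = mv): kg·m/s  ✓ matches
  wavelength (λ = v/f): m  ✗

Only momentum has units kg·m/s.

Answer: momentum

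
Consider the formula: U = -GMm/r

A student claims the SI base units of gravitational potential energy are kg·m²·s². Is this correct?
Units of each symbol in U = -GMm/r:
  G (gravitational constant): m³/(kg·s²)
  M (mass): kg
  m (mass): kg
  r (distance): m  → in the denominator, contributes 1/m
  The minus sign does not affect the units.

Multiplying the contributions: [m³/(kg·s²)] · [kg] · [kg] · [1/m]
Adding exponents of each base unit: kg: 1, m: 2, s: -2
SI base units of gravitational potential energy: kg·m²/s²

The claimed units kg·m²·s² (exponents kg: 1, m: 2, s: 2) do not match the derived units kg·m²/s² (exponents kg: 1, m: 2, s: -2), so the claim is incorrect.

Answer: No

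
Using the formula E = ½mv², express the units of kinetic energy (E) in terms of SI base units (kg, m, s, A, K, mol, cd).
Units of each symbol in E = ½mv²:
  m (mass): kg
  v (speed): m/s  → to the power 2, contributes m²/s²
  The factor ½ is dimensionless.

Multiplying the contributions: [kg] · [m²/s²]
Adding exponents of each base unit: kg: 1, m: 2, s: -2
SI base units of kinetic energy: kg·m²/s²

Answer: kg·m²/s²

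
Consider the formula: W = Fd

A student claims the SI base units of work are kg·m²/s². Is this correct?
Units of each symbol in W = Fd:
  F (force): kg·m/s²
  d (displacement): m

Multiplying the contributions: [kg·m/s²] · [m]
Adding exponents of each base unit: kg: 1, m: 2, s: -2
SI base units of work: kg·m²/s²

The claimed units kg·m²/s² match the derived units, so the claim is correct.

Answer: Yes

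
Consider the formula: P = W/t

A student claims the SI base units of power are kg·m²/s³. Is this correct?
Units of each symbol in P = W/t:
  W (work): kg·m²/s²
  t (time): s  → in the denominator, contributes 1/s

Multiplying the contributions: [kg·m²/s²] · [1/s]
Adding exponents of each base unit: kg: 1, m: 2, s: -3
SI base units of power: kg·m²/s³

The claimed units kg·m²/s³ match the derived units, so the claim is correct.

Answer: Yes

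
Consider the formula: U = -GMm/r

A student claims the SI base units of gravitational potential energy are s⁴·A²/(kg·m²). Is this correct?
Units of each symbol in U = -GMm/r:
  G (gravitational constant): m³/(kg·s²)
  M (mass): kg
  m (mass): kg
  r (distance): m  → in the denominator, contributes 1/m
  The minus sign does not affect the units.

Multiplying the contributions: [m³/(kg·s²)] · [kg] · [kg] · [1/m]
Adding exponents of each base unit: kg: 1, m: 2, s: -2
SI base units of gravitational potential energy: kg·m²/s²

The claimed units s⁴·A²/(kg·m²) (exponents kg: -1, m: -2, s: 4, A: 2) do not match the derived units kg·m²/s² (exponents kg: 1, m: 2, s: -2), so the claim is incorrect.

Answer: No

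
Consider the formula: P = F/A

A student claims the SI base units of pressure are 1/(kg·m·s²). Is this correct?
Units of each symbol in P = F/A:
  F (force): kg·m/s²
  A (area): m²  → in the denominator, contributes 1/m²

Multiplying the contributions: [kg·m/s²] · [1/m²]
Adding exponents of each base unit: kg: 1, m: -1, s: -2
SI base units of pressure: kg/(m·s²)

The claimed units 1/(kg·m·s²) (exponents kg: -1, m: -1, s: -2) do not match the derived units kg/(m·s²) (exponents kg: 1, m: -1, s: -2), so the claim is incorrect.

Answer: No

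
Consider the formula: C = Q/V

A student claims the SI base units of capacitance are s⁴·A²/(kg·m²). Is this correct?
Units of each symbol in C = Q/V:
  Q (charge, in coulombs): s·A
  V (voltage, in volts): kg·m²/(s³·A)  → in the denominator, contributes s³·A/(kg·m²)

Multiplying the contributions: [s·A] · [s³·A/(kg·m²)]
Adding exponents of each base unit: kg: -1, m: -2, s: 4, A: 2
SI base units of capacitance: s⁴·A²/(kg·m²)

The claimed units s⁴·A²/(kg·m²) match the derived units, so the claim is correct.

Answer: Yes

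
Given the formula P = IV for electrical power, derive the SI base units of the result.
Units of each symbol in P = IV:
  I (current): A
  V (voltage, in volts): kg·m²/(s³·A)

Multiplying the contributions: [A] · [kg·m²/(s³·A)]
Adding exponents of each base unit: kg: 1, m: 2, s: -3
SI base units of electrical power: kg·m²/s³

Answer: kg·m²/s³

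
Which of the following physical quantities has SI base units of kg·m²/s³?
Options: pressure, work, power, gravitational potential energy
Checking the SI base units of each option:
  pressure (P = F/A): kg/(m·s²)  ✗
  work (W = Fd): kg·m²/s²  ✗
  power (P = W/t): kg·m²/s³  ✓ matches
  gravitational potential energy (U = -GMm/r): kg·m²/s²  ✗

Only power has units kg·m²/s³.

Answer: power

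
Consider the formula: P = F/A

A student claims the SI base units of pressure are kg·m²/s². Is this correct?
Units of each symbol in P = F/A:
  F (force): kg·m/s²
  A (area): m²  → in the denominator, contributes 1/m²

Multiplying the contributions: [kg·m/s²] · [1/m²]
Adding exponents of each base unit: kg: 1, m: -1, s: -2
SI base units of pressure: kg/(m·s²)

The claimed units kg·m²/s² (exponents kg: 1, m: 2, s: -2) do not match the derived units kg/(m·s²) (exponents kg: 1, m: -1, s: -2), so the claim is incorrect.

Answer: No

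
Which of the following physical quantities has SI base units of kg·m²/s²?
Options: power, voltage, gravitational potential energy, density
Checking the SI base units of each option:
  power (P = W/t): kg·m²/s³  ✗
  voltage (V = IR): kg·m²/(s³·A)  ✗
  gravitational potential energy (U = -GMm/r): kg·m²/s²  ✓ matches
  density (ρ = m/V): kg/m³  ✗

Only gravitational potential energy has units kg·m²/s².

Answer: gravitational potential energy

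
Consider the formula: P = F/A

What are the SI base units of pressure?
Units of each symbol in P = F/A:
  F (force): kg·m/s²
  A (area): m²  → in the denominator, contributes 1/m²

Multiplying the contributions: [kg·m/s²] · [1/m²]
Adding exponents of each base unit: kg: 1, m: -1, s: -2
SI base units of pressure: kg/(m·s²)

Answer: kg/(m·s²)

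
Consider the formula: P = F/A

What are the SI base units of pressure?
Units of each symbol in P = F/A:
  F (force): kg·m/s²
  A (area): m²  → in the denominator, contributes 1/m²

Multiplying the contributions: [kg·m/s²] · [1/m²]
Adding exponents of each base unit: kg: 1, m: -1, s: -2
SI base units of pressure: kg/(m·s²)

Answer: kg/(m·s²)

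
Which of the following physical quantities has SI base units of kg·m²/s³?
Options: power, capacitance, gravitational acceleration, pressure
Checking the SI base units of each option:
  power (P = W/t): kg·m²/s³  ✓ matches
  capacitance (C = Q/V): s⁴·A²/(kg·m²)  ✗
  gravitational acceleration (g = GM/r²): m/s²  ✗
  pressure (P = F/A): kg/(m·s²)  ✗

Only power has units kg·m²/s³.

Answer: power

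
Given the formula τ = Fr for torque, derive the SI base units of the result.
Units of each symbol in τ = Fr:
  F (force): kg·m/s²
  r (lever arm): m

Multiplying the contributions: [kg·m/s²] · [m]
Adding exponents of each base unit: kg: 1, m: 2, s: -2
SI base units of torque: kg·m²/s²

Answer: kg·m²/s²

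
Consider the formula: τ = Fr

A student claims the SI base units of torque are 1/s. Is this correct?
Units of each symbol in τ = Fr:
  F (force): kg·m/s²
  r (lever arm): m

Multiplying the contributions: [kg·m/s²] · [m]
Adding exponents of each base unit: kg: 1, m: 2, s: -2
SI base units of torque: kg·m²/s²

The claimed units 1/s (exponents s: -1) do not match the derived units kg·m²/s² (exponents kg: 1, m: 2, s: -2), so the claim is incorrect.

Answer: No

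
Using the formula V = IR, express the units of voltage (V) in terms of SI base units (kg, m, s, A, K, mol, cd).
Units of each symbol in V = IR:
  I (current): A
  R (resistance, in ohms): kg·m²/(s³·A²)

Multiplying the contributions: [A] · [kg·m²/(s³·A²)]
Adding exponents of each base unit: kg: 1, m: 2, s: -3, A: -1
SI base units of voltage: kg·m²/(s³·A)

Answer: kg·m²/(s³·A)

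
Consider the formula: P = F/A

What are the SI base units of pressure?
Units of each symbol in P = F/A:
  F (force): kg·m/s²
  A (area): m²  → in the denominator, contributes 1/m²

Multiplying the contributions: [kg·m/s²] · [1/m²]
Adding exponents of each base unit: kg: 1, m: -1, s: -2
SI base units of pressure: kg/(m·s²)

Answer: kg/(m·s²)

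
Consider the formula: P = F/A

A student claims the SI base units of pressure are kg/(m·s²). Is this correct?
Units of each symbol in P = F/A:
  F (force): kg·m/s²
  A (area): m²  → in the denominator, contributes 1/m²

Multiplying the contributions: [kg·m/s²] · [1/m²]
Adding exponents of each base unit: kg: 1, m: -1, s: -2
SI base units of pressure: kg/(m·s²)

The claimed units kg/(m·s²) match the derived units, so the claim is correct.

Answer: Yes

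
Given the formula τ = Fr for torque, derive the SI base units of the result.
Units of each symbol in τ = Fr:
  F (force): kg·m/s²
  r (lever arm): m

Multiplying the contributions: [kg·m/s²] · [m]
Adding exponents of each base unit: kg: 1, m: 2, s: -2
SI base units of torque: kg·m²/s²

Answer: kg·m²/s²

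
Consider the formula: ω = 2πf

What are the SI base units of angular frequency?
Units of each symbol in ω = 2πf:
  f (frequency): 1/s
  The factor 2π is dimensionless.

Multiplying the contributions: [1/s]
Adding exponents of each base unit: s: -1
SI base units of angular frequency: 1/s

Answer: 1/s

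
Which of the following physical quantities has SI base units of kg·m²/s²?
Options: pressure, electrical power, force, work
Checking the SI base units of each option:
  pressure (P = F/A): kg/(m·s²)  ✗
  electrical power (P = IV): kg·m²/s³  ✗
  force (F = ma): kg·m/s²  ✗
  work (W = Fd): kg·m²/s²  ✓ matches

Only work has units kg·m²/s².

Answer: work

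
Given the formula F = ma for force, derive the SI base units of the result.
Units of each symbol in F = ma:
  m (mass): kg
  a (acceleration): m/s²

Multiplying the contributions: [kg] · [m/s²]
Adding exponents of each base unit: kg: 1, m: 1, s: -2
SI base units of force: kg·m/s²

Answer: kg·m/s²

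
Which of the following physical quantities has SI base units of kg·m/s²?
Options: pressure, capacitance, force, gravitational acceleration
Checking the SI base units of each option:
  pressure (P = F/A): kg/(m·s²)  ✗
  capacitance (C = Q/V): s⁴·A²/(kg·m²)  ✗
  force (F = ma): kg·m/s²  ✓ matches
  gravitational acceleration (g = GM/r²): m/s²  ✗

Only force has units kg·m/s².

Answer: force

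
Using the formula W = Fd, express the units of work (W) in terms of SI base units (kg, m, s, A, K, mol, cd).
Units of each symbol in W = Fd:
  F (force): kg·m/s²
  d (displacement): m

Multiplying the contributions: [kg·m/s²] · [m]
Adding exponents of each base unit: kg: 1, m: 2, s: -2
SI base units of work: kg·m²/s²

Answer: kg·m²/s²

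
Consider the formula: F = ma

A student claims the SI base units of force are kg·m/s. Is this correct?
Units of each symbol in F = ma:
  m (mass): kg
  a (acceleration): m/s²

Multiplying the contributions: [kg] · [m/s²]
Adding exponents of each base unit: kg: 1, m: 1, s: -2
SI base units of force: kg·m/s²

The claimed units kg·m/s (exponents kg: 1, m: 1, s: -1) do not match the derived units kg·m/s² (exponents kg: 1, m: 1, s: -2), so the claim is incorrect.

Answer: No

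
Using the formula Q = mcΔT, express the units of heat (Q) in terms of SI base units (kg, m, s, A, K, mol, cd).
Units of each symbol in Q = mcΔT:
  m (mass): kg
  c (specific heat capacity, in J/(kg·K)): m²/(s²·K)
  ΔT (temperature change): K

Multiplying the contributions: [kg] · [m²/(s²·K)] · [K]
Adding exponents of each base unit: kg: 1, m: 2, s: -2
SI base units of heat: kg·m²/s²

Answer: kg·m²/s²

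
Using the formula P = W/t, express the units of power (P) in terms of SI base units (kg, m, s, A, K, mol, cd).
Units of each symbol in P = W/t:
  W (work): kg·m²/s²
  t (time): s  → in the denominator, contributes 1/s

Multiplying the contributions: [kg·m²/s²] · [1/s]
Adding exponents of each base unit: kg: 1, m: 2, s: -3
SI base units of power: kg·m²/s³

Answer: kg·m²/s³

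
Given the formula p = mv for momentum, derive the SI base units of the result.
Units of each symbol in p = mv:
  m (mass): kg
  v (velocity): m/s

Multiplying the contributions: [kg] · [m/s]
Adding exponents of each base unit: kg: 1, m: 1, s: -1
SI base units of momentum: kg·m/s

Answer: kg·m/s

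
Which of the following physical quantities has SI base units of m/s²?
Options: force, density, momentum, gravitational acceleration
Checking the SI base units of each option:
  force (F = ma): kg·m/s²  ✗
  density (ρ = m/V): kg/m³  ✗
  momentum (p = mv): kg·m/s  ✗
  gravitational acceleration (g = GM/r²): m/s²  ✓ matches

Only gravitational acceleration has units m/s².

Answer: gravitational acceleration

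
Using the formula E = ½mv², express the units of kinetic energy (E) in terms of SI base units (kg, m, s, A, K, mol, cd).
Units of each symbol in E = ½mv²:
  m (mass): kg
  v (speed): m/s  → to the power 2, contributes m²/s²
  The factor ½ is dimensionless.

Multiplying the contributions: [kg] · [m²/s²]
Adding exponents of each base unit: kg: 1, m: 2, s: -2
SI base units of kinetic energy: kg·m²/s²

Answer: kg·m²/s²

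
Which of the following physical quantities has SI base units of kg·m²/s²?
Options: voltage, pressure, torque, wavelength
Checking the SI base units of each option:
  voltage (V = IR): kg·m²/(s³·A)  ✗
  pressure (P = F/A): kg/(m·s²)  ✗
  torque (τ = Fr): kg·m²/s²  ✓ matches
  wavelength (λ = v/f): m  ✗

Only torque has units kg·m²/s².

Answer: torque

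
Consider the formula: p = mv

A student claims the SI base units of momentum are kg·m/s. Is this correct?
Units of each symbol in p = mv:
  m (mass): kg
  v (velocity): m/s

Multiplying the contributions: [kg] · [m/s]
Adding exponents of each base unit: kg: 1, m: 1, s: -1
SI base units of momentum: kg·m/s

The claimed units kg·m/s match the derived units, so the claim is correct.

Answer: Yes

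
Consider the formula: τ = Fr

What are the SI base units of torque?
Units of each symbol in τ = Fr:
  F (force): kg·m/s²
  r (lever arm): m

Multiplying the contributions: [kg·m/s²] · [m]
Adding exponents of each base unit: kg: 1, m: 2, s: -2
SI base units of torque: kg·m²/s²

Answer: kg·m²/s²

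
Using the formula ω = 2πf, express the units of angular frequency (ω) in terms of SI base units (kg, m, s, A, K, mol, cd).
Units of each symbol in ω = 2πf:
  f (frequency): 1/s
  The factor 2π is dimensionless.

Multiplying the contributions: [1/s]
Adding exponents of each base unit: s: -1
SI base units of angular frequency: 1/s

Answer: 1/s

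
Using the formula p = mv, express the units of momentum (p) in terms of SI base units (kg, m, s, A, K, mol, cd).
Units of each symbol in p = mv:
  m (mass): kg
  v (velocity): m/s

Multiplying the contributions: [kg] · [m/s]
Adding exponents of each base unit: kg: 1, m: 1, s: -1
SI base units of momentum: kg·m/s

Answer: kg·m/s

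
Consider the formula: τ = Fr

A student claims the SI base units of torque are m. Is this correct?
Units of each symbol in τ = Fr:
  F (force): kg·m/s²
  r (lever arm): m

Multiplying the contributions: [kg·m/s²] · [m]
Adding exponents of each base unit: kg: 1, m: 2, s: -2
SI base units of torque: kg·m²/s²

The claimed units m (exponents m: 1) do not match the derived units kg·m²/s² (exponents kg: 1, m: 2, s: -2), so the claim is incorrect.

Answer: No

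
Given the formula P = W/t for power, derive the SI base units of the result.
Units of each symbol in P = W/t:
  W (work): kg·m²/s²
  t (time): s  → in the denominator, contributes 1/s

Multiplying the contributions: [kg·m²/s²] · [1/s]
Adding exponents of each base unit: kg: 1, m: 2, s: -3
SI base units of power: kg·m²/s³

Answer: kg·m²/s³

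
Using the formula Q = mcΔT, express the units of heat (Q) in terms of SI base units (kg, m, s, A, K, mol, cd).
Units of each symbol in Q = mcΔT:
  m (mass): kg
  c (specific heat capacity, in J/(kg·K)): m²/(s²·K)
  ΔT (temperature change): K

Multiplying the contributions: [kg] · [m²/(s²·K)] · [K]
Adding exponents of each base unit: kg: 1, m: 2, s: -2
SI base units of heat: kg·m²/s²

Answer: kg·m²/s²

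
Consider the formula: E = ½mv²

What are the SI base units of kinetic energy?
Units of each symbol in E = ½mv²:
  m (mass): kg
  v (speed): m/s  → to the power 2, contributes m²/s²
  The factor ½ is dimensionless.

Multiplying the contributions: [kg] · [m²/s²]
Adding exponents of each base unit: kg: 1, m: 2, s: -2
SI base units of kinetic energy: kg·m²/s²

Answer: kg·m²/s²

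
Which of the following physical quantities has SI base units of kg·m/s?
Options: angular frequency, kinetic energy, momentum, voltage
Checking the SI base units of each option:
  angular frequency (ω = 2πf): 1/s  ✗
  kinetic energy (E = ½mv²): kg·m²/s²  ✗
  momentum (p = mv): kg·m/s  ✓ matches
  voltage (V = IR): kg·m²/(s³·A)  ✗

Only momentum has units kg·m/s.

Answer: momentum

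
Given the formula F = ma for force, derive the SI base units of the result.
Units of each symbol in F = ma:
  m (mass): kg
  a (acceleration): m/s²

Multiplying the contributions: [kg] · [m/s²]
Adding exponents of each base unit: kg: 1, m: 1, s: -2
SI base units of force: kg·m/s²

Answer: kg·m/s²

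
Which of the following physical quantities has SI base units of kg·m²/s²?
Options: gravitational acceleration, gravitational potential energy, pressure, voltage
Checking the SI base units of each option:
  gravitational acceleration (g = GM/r²): m/s²  ✗
  gravitational potential energy (U = -GMm/r): kg·m²/s²  ✓ matches
  pressure (P = F/A): kg/(m·s²)  ✗
  voltage (V = IR): kg·m²/(s³·A)  ✗

Only gravitational potential energy has units kg·m²/s².

Answer: gravitational potential energy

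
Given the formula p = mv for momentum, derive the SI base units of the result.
Units of each symbol in p = mv:
  m (mass): kg
  v (velocity): m/s

Multiplying the contributions: [kg] · [m/s]
Adding exponents of each base unit: kg: 1, m: 1, s: -1
SI base units of momentum: kg·m/s

Answer: kg·m/s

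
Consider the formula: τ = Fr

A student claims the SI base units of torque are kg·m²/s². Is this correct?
Units of each symbol in τ = Fr:
  F (force): kg·m/s²
  r (lever arm): m

Multiplying the contributions: [kg·m/s²] · [m]
Adding exponents of each base unit: kg: 1, m: 2, s: -2
SI base units of torque: kg·m²/s²

The claimed units kg·m²/s² match the derived units, so the claim is correct.

Answer: Yes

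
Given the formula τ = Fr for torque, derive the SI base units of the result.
Units of each symbol in τ = Fr:
  F (force): kg·m/s²
  r (lever arm): m

Multiplying the contributions: [kg·m/s²] · [m]
Adding exponents of each base unit: kg: 1, m: 2, s: -2
SI base units of torque: kg·m²/s²

Answer: kg·m²/s²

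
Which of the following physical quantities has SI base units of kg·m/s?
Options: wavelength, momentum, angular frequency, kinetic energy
Checking the SI base units of each option:
  wavelength (λ = v/f): m  ✗
  momentum (p = mv): kg·m/s  ✓ matches
  angular frequency (ω = 2πf): 1/s  ✗
  kinetic energy (E = ½mv²): kg·m²/s²  ✗

Only momentum has units kg·m/s.

Answer: momentum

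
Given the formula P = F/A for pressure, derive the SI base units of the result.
Units of each symbol in P = F/A:
  F (force): kg·m/s²
  A (area): m²  → in the denominator, contributes 1/m²

Multiplying the contributions: [kg·m/s²] · [1/m²]
Adding exponents of each base unit: kg: 1, m: -1, s: -2
SI base units of pressure: kg/(m·s²)

Answer: kg/(m·s²)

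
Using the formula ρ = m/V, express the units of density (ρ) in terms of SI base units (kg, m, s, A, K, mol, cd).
Units of each symbol in ρ = m/V:
  m (mass): kg
  V (volume): m³  → in the denominator, contributes 1/m³

Multiplying the contributions: [kg] · [1/m³]
Adding exponents of each base unit: kg: 1, m: -3
SI base units of density: kg/m³

Answer: kg/m³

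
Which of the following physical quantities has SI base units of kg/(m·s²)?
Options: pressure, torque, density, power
Checking the SI base units of each option:
  pressure (P = F/A): kg/(m·s²)  ✓ matches
  torque (τ = Fr): kg·m²/s²  ✗
  density (ρ = m/V): kg/m³  ✗
  power (P = W/t): kg·m²/s³  ✗

Only pressure has units kg/(m·s²).

Answer: pressure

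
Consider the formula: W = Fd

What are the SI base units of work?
Units of each symbol in W = Fd:
  F (force): kg·m/s²
  d (displacement): m

Multiplying the contributions: [kg·m/s²] · [m]
Adding exponents of each base unit: kg: 1, m: 2, s: -2
SI base units of work: kg·m²/s²

Answer: kg·m²/s²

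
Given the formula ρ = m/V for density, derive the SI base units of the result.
Units of each symbol in ρ = m/V:
  m (mass): kg
  V (volume): m³  → in the denominator, contributes 1/m³

Multiplying the contributions: [kg] · [1/m³]
Adding exponents of each base unit: kg: 1, m: -3
SI base units of density: kg/m³

Answer: kg/m³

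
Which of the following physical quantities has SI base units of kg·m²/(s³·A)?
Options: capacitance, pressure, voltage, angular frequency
Checking the SI base units of each option:
  capacitance (C = Q/V): s⁴·A²/(kg·m²)  ✗
  pressure (P = F/A): kg/(m·s²)  ✗
  voltage (V = IR): kg·m²/(s³·A)  ✓ matches
  angular frequency (ω = 2πf): 1/s  ✗

Only voltage has units kg·m²/(s³·A).

Answer: voltage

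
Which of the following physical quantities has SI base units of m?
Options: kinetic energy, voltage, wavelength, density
Checking the SI base units of each option:
  kinetic energy (E = ½mv²): kg·m²/s²  ✗
  voltage (V = IR): kg·m²/(s³·A)  ✗
  wavelength (λ = v/f): m  ✓ matches
  density (ρ = m/V): kg/m³  ✗

Only wavelength has units m.

Answer: wavelength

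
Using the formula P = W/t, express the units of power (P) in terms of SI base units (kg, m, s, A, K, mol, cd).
Units of each symbol in P = W/t:
  W (work): kg·m²/s²
  t (time): s  → in the denominator, contributes 1/s

Multiplying the contributions: [kg·m²/s²] · [1/s]
Adding exponents of each base unit: kg: 1, m: 2, s: -3
SI base units of power: kg·m²/s³

Answer: kg·m²/s³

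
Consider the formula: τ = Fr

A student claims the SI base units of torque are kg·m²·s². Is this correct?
Units of each symbol in τ = Fr:
  F (force): kg·m/s²
  r (lever arm): m

Multiplying the contributions: [kg·m/s²] · [m]
Adding exponents of each base unit: kg: 1, m: 2, s: -2
SI base units of torque: kg·m²/s²

The claimed units kg·m²·s² (exponents kg: 1, m: 2, s: 2) do not match the derived units kg·m²/s² (exponents kg: 1, m: 2, s: -2), so the claim is incorrect.

Answer: No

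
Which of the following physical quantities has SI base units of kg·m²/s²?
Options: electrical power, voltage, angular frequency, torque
Checking the SI base units of each option:
  electrical power (P = IV): kg·m²/s³  ✗
  voltage (V = IR): kg·m²/(s³·A)  ✗
  angular frequency (ω = 2πf): 1/s  ✗
  torque (τ = Fr): kg·m²/s²  ✓ matches

Only torque has units kg·m²/s².

Answer: torque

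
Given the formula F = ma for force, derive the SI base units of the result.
Units of each symbol in F = ma:
  m (mass): kg
  a (acceleration): m/s²

Multiplying the contributions: [kg] · [m/s²]
Adding exponents of each base unit: kg: 1, m: 1, s: -2
SI base units of force: kg·m/s²

Answer: kg·m/s²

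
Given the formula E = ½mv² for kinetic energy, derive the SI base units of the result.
Units of each symbol in E = ½mv²:
  m (mass): kg
  v (speed): m/s  → to the power 2, contributes m²/s²
  The factor ½ is dimensionless.

Multiplying the contributions: [kg] · [m²/s²]
Adding exponents of each base unit: kg: 1, m: 2, s: -2
SI base units of kinetic energy: kg·m²/s²

Answer: kg·m²/s²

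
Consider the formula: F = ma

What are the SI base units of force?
Units of each symbol in F = ma:
  m (mass): kg
  a (acceleration): m/s²

Multiplying the contributions: [kg] · [m/s²]
Adding exponents of each base unit: kg: 1, m: 1, s: -2
SI base units of force: kg·m/s²

Answer: kg·m/s²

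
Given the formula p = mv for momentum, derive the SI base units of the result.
Units of each symbol in p = mv:
  m (mass): kg
  v (velocity): m/s

Multiplying the contributions: [kg] · [m/s]
Adding exponents of each base unit: kg: 1, m: 1, s: -1
SI base units of momentum: kg·m/s

Answer: kg·m/s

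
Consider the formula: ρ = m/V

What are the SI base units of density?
Units of each symbol in ρ = m/V:
  m (mass): kg
  V (volume): m³  → in the denominator, contributes 1/m³

Multiplying the contributions: [kg] · [1/m³]
Adding exponents of each base unit: kg: 1, m: -3
SI base units of density: kg/m³

Answer: kg/m³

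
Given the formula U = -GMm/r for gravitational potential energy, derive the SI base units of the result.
Units of each symbol in U = -GMm/r:
  G (gravitational constant): m³/(kg·s²)
  M (mass): kg
  m (mass): kg
  r (distance): m  → in the denominator, contributes 1/m
  The minus sign does not affect the units.

Multiplying the contributions: [m³/(kg·s²)] · [kg] · [kg] · [1/m]
Adding exponents of each base unit: kg: 1, m: 2, s: -2
SI base units of gravitational potential energy: kg·m²/s²

Answer: kg·m²/s²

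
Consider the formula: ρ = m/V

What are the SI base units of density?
Units of each symbol in ρ = m/V:
  m (mass): kg
  V (volume): m³  → in the denominator, contributes 1/m³

Multiplying the contributions: [kg] · [1/m³]
Adding exponents of each base unit: kg: 1, m: -3
SI base units of density: kg/m³

Answer: kg/m³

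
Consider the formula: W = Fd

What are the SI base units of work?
Units of each symbol in W = Fd:
  F (force): kg·m/s²
  d (displacement): m

Multiplying the contributions: [kg·m/s²] · [m]
Adding exponents of each base unit: kg: 1, m: 2, s: -2
SI base units of work: kg·m²/s²

Answer: kg·m²/s²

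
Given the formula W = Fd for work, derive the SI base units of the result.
Units of each symbol in W = Fd:
  F (force): kg·m/s²
  d (displacement): m

Multiplying the contributions: [kg·m/s²] · [m]
Adding exponents of each base unit: kg: 1, m: 2, s: -2
SI base units of work: kg·m²/s²

Answer: kg·m²/s²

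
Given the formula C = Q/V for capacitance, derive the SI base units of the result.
Units of each symbol in C = Q/V:
  Q (charge, in coulombs): s·A
  V (voltage, in volts): kg·m²/(s³·A)  → in the denominator, contributes s³·A/(kg·m²)

Multiplying the contributions: [s·A] · [s³·A/(kg·m²)]
Adding exponents of each base unit: kg: -1, m: -2, s: 4, A: 2
SI base units of capacitance: s⁴·A²/(kg·m²)

Answer: s⁴·A²/(kg·m²)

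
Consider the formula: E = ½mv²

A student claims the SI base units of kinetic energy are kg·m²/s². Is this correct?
Units of each symbol in E = ½mv²:
  m (mass): kg
  v (speed): m/s  → to the power 2, contributes m²/s²
  The factor ½ is dimensionless.

Multiplying the contributions: [kg] · [m²/s²]
Adding exponents of each base unit: kg: 1, m: 2, s: -2
SI base units of kinetic energy: kg·m²/s²

The claimed units kg·m²/s² match the derived units, so the claim is correct.

Answer: Yes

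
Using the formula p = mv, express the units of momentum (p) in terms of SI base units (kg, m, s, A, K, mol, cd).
Units of each symbol in p = mv:
  m (mass): kg
  v (velocity): m/s

Multiplying the contributions: [kg] · [m/s]
Adding exponents of each base unit: kg: 1, m: 1, s: -1
SI base units of momentum: kg·m/s

Answer: kg·m/s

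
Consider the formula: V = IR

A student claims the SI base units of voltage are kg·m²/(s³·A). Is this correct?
Units of each symbol in V = IR:
  I (current): A
  R (resistance, in ohms): kg·m²/(s³·A²)

Multiplying the contributions: [A] · [kg·m²/(s³·A²)]
Adding exponents of each base unit: kg: 1, m: 2, s: -3, A: -1
SI base units of voltage: kg·m²/(s³·A)

The claimed units kg·m²/(s³·A) match the derived units, so the claim is correct.

Answer: Yes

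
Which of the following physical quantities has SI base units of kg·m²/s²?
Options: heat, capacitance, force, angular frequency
Checking the SI base units of each option:
  heat (Q = mcΔT): kg·m²/s²  ✓ matches
  capacitance (C = Q/V): s⁴·A²/(kg·m²)  ✗
  force (F = ma): kg·m/s²  ✗
  angular frequency (ω = 2πf): 1/s  ✗

Only heat has units kg·m²/s².

Answer: heat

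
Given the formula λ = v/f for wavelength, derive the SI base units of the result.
Units of each symbol in λ = v/f:
  v (wave speed): m/s
  f (frequency): 1/s  → in the denominator, contributes s

Multiplying the contributions: [m/s] · [s]
Adding exponents of each base unit: m: 1
SI base units of wavelength: m

Answer: m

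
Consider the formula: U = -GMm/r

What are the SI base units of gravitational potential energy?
Units of each symbol in U = -GMm/r:
  G (gravitational constant): m³/(kg·s²)
  M (mass): kg
  m (mass): kg
  r (distance): m  → in the denominator, contributes 1/m
  The minus sign does not affect the units.

Multiplying the contributions: [m³/(kg·s²)] · [kg] · [kg] · [1/m]
Adding exponents of each base unit: kg: 1, m: 2, s: -2
SI base units of gravitational potential energy: kg·m²/s²

Answer: kg·m²/s²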